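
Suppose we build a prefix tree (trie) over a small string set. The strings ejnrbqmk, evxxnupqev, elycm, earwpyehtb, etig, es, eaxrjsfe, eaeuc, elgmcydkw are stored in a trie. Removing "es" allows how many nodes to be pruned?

A node on "es"'s path can go only if nothing else ends at it or branches off below it.
The suffix "s" (1 node) is used only by "es"; the node for "e" still has the child "j", so pruning stops there.
Nodes removed: 1

1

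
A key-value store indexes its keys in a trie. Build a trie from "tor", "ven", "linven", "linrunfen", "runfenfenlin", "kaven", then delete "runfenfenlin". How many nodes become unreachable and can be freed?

Walk "runfenfenlin" from the leaf back toward the root, removing each node that no remaining word uses.
No other word shares any prefix with "runfenfenlin", so all 12 of its nodes go.
Nodes removed: 12

12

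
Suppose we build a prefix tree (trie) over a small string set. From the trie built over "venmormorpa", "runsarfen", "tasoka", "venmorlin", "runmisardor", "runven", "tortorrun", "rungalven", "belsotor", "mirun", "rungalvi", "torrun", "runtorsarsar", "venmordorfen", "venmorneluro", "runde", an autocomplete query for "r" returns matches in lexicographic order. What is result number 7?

runven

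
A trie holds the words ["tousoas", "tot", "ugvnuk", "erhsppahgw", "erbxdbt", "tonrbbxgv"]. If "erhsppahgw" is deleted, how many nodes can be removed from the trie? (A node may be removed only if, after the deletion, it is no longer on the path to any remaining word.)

8

After clearing the end-marker at "erhsppahgw", prune upward until reaching a node still needed by another word.
The suffix "hsppahgw" (8 nodes) is used only by "erhsppahgw"; the node for "er" still has the child "b", so pruning stops there.
Nodes removed: 8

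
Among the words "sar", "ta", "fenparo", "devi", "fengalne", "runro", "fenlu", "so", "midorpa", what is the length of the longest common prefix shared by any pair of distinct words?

Equivalently: take the maximum, over all pairs, of their longest common prefix length.
e.g. "fengalne" and "fenlu" share the prefix "fen" of length 3; no pair shares a longer one.
Longest shared-prefix length: 3

3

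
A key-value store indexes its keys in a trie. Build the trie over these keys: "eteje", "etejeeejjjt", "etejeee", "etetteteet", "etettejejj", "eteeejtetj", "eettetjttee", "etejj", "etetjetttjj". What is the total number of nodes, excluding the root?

Trace insertions, counting only characters that open a new branch:
  "eteje" → 5 new (e, t, e, j, e)
  "etejeeejjjt" → prefix "eteje" already present; 6 new (e, e, j, j, j, t)
  "etejeee" → prefix "etejeee" already present; 0 new (none)
  "etetteteet" → prefix "ete" already present; 7 new (t, t, e, t, e, e, t)
  "etettejejj" → prefix "etette" already present; 4 new (j, e, j, j)
  "eteeejtetj" → prefix "ete" already present; 7 new (e, e, j, t, e, t, j)
  "eettetjttee" → prefix "e" already present; 10 new (e, t, t, e, t, j, t, t, e, e)
  "etejj" → prefix "etej" already present; 1 new (j)
  "etetjetttjj" → prefix "etet" already present; 7 new (j, e, t, t, t, j, j)
Total nodes = 5 + 6 + 0 + 7 + 4 + 7 + 10 + 1 + 7 = 47

47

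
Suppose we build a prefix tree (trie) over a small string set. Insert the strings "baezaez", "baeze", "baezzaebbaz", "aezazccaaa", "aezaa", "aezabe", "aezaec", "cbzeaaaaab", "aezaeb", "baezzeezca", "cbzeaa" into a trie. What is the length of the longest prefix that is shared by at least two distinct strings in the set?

6

The deepest shared node is where two words last agree before diverging.
e.g. "cbzeaa" and "cbzeaaaaab" share the prefix "cbzeaa" of length 6; no pair shares a longer one.
Longest shared-prefix length: 6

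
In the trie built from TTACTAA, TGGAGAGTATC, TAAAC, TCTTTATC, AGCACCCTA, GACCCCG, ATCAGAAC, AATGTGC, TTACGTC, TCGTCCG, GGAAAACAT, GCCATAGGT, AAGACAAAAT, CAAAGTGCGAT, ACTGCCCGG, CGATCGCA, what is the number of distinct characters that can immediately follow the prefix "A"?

The children of the "A" node are the distinct next characters among strings starting with "A".
Distinct next characters after "A": A, C, G, T.
That node has 4 child edges.

4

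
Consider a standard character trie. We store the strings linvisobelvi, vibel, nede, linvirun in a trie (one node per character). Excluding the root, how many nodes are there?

24

Insert word by word; a character creates a node only if that edge doesn't already exist:
  "linvisobelvi" → 12 new (l, i, n, v, i, s, o, b, e, l, v, i)
  "vibel" → 5 new (v, i, b, e, l)
  "nede" → 4 new (n, e, d, e)
  "linvirun" → prefix "linvi" already present; 3 new (r, u, n)
Total nodes = 12 + 5 + 4 + 3 = 24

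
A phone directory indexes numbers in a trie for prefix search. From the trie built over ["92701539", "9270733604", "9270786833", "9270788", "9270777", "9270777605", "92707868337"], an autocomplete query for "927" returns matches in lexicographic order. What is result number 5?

9270786833

DFS of the "927" subtree visits, in order: "92701539", "9270733604", "9270777", "9270777605", "9270786833", "92707868337", "9270788"
The 5th is 9270786833.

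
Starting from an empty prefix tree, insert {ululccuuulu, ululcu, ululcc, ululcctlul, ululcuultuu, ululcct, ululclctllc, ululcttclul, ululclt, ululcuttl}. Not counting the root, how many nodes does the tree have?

37

For each word, the new-node count is its length minus the longest prefix already in the trie:
  "ululccuuulu" → 11 new (u, l, u, l, c, c, u, u, u, l, u)
  "ululcu" → prefix "ululc" already present; 1 new (u)
  "ululcc" → prefix "ululcc" already present; 0 new (none)
  "ululcctlul" → prefix "ululcc" already present; 4 new (t, l, u, l)
  "ululcuultuu" → prefix "ululcu" already present; 5 new (u, l, t, u, u)
  "ululcct" → prefix "ululcct" already present; 0 new (none)
  "ululclctllc" → prefix "ululc" already present; 6 new (l, c, t, l, l, c)
  "ululcttclul" → prefix "ululc" already present; 6 new (t, t, c, l, u, l)
  "ululclt" → prefix "ululcl" already present; 1 new (t)
  "ululcuttl" → prefix "ululcu" already present; 3 new (t, t, l)
Total nodes = 11 + 1 + 0 + 4 + 5 + 0 + 6 + 6 + 1 + 3 = 37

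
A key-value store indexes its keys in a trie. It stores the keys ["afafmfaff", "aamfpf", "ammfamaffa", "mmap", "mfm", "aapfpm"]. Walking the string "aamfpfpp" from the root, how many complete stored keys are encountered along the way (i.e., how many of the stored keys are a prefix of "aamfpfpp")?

Traverse "aamfpfpp" character by character; count nodes along the way that are marked as word ends.
Prefixes of the query that are stored words: "aamfpf"
Count: 1

1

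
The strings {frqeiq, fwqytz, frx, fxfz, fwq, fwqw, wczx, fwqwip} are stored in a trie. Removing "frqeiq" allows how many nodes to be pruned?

4

A node on "frqeiq"'s path can go only if nothing else ends at it or branches off below it.
The suffix "qeiq" (4 nodes) is used only by "frqeiq"; the node for "fr" still has the child "x", so pruning stops there.
Nodes removed: 4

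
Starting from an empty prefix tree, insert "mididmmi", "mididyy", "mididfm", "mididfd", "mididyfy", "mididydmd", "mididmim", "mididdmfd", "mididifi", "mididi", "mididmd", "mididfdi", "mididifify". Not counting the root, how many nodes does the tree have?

31

Count nodes per top-level branch (shared prefixes stored once):
  'm'-branch (mididdmfd, mididfd, mididfdi, mididfm, mididi, mididifi, mididifify, mididmd, mididmim, mididmmi, mididydmd, mididyfy, mididyy): 31 nodes
Sum: 31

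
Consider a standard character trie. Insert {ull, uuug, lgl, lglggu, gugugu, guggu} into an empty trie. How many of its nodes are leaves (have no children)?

5

A leaf is a node with no children — equivalently, the end of a word that is not a proper prefix of any other stored word.
Those words: "guggu", "gugugu", "lglggu", "ull", "uuug"
Leaf count: 5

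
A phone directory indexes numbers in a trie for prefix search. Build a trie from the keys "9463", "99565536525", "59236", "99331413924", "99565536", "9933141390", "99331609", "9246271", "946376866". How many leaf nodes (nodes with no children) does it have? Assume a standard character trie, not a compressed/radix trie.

A leaf is a node with no children — equivalently, the end of a word that is not a proper prefix of any other stored word.
Those words: "59236", "9246271", "946376866", "9933141390", "99331413924", "99331609", "99565536525"
Leaf count: 7

7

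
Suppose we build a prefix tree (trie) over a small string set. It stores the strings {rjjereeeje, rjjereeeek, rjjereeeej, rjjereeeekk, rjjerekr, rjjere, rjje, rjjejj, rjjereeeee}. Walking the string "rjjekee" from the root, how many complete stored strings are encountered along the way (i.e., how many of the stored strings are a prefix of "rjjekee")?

Walk "rjjekee" from the root; an end-of-word marker is hit whenever a stored word is a prefix of "rjjekee".
Prefixes of the query that are stored words: "rjje"
Count: 1

1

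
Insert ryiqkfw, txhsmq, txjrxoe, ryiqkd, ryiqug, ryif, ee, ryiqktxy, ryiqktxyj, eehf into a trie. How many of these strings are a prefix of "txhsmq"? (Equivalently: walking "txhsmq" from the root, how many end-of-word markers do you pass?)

1

Walk "txhsmq" from the root; an end-of-word marker is hit whenever a stored word is a prefix of "txhsmq".
Prefixes of the query that are stored words: "txhsmq"
Count: 1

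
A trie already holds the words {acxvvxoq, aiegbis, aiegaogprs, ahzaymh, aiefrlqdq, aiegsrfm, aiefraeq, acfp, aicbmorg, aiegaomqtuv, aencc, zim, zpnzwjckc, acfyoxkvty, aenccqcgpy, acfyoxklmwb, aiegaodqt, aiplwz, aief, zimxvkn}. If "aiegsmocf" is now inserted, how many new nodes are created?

Walking "aiegsmocf" from the root, the first 5 characters ("aiegs") follow existing edges; "m" is the first miss.
So 9 − 5 = 4 new nodes.

4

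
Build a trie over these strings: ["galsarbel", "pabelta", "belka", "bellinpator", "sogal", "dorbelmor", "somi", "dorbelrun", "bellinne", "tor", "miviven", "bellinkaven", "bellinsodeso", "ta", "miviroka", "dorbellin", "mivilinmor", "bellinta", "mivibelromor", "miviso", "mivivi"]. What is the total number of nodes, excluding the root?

98

Trace insertions, counting only characters that open a new branch:
  "galsarbel" → 9 new (g, a, l, s, a, r, b, e, l)
  "pabelta" → 7 new (p, a, b, e, l, t, a)
  "belka" → 5 new (b, e, l, k, a)
  "bellinpator" → prefix "bel" already present; 8 new (l, i, n, p, a, t, o, r)
  "sogal" → 5 new (s, o, g, a, l)
  "dorbelmor" → 9 new (d, o, r, b, e, l, m, o, r)
  "somi" → prefix "so" already present; 2 new (m, i)
  "dorbelrun" → prefix "dorbel" already present; 3 new (r, u, n)
  "bellinne" → prefix "bellin" already present; 2 new (n, e)
  "tor" → 3 new (t, o, r)
  "miviven" → 7 new (m, i, v, i, v, e, n)
  "bellinkaven" → prefix "bellin" already present; 5 new (k, a, v, e, n)
  "bellinsodeso" → prefix "bellin" already present; 6 new (s, o, d, e, s, o)
  "ta" → prefix "t" already present; 1 new (a)
  "miviroka" → prefix "mivi" already present; 4 new (r, o, k, a)
  "dorbellin" → prefix "dorbel" already present; 3 new (l, i, n)
  "mivilinmor" → prefix "mivi" already present; 6 new (l, i, n, m, o, r)
  "bellinta" → prefix "bellin" already present; 2 new (t, a)
  "mivibelromor" → prefix "mivi" already present; 8 new (b, e, l, r, o, m, o, r)
  "miviso" → prefix "mivi" already present; 2 new (s, o)
  "mivivi" → prefix "miviv" already present; 1 new (i)
Total nodes = 9 + 7 + 5 + 8 + 5 + 9 + 2 + 3 + 2 + 3 + 7 + 5 + 6 + 1 + 4 + 3 + 6 + 2 + 8 + 2 + 1 = 98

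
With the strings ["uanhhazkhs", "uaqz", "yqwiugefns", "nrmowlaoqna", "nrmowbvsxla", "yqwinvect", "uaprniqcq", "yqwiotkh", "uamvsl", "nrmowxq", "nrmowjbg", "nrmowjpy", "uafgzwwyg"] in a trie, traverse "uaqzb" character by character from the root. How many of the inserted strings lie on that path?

Walk "uaqzb" from the root; an end-of-word marker is hit whenever a stored word is a prefix of "uaqzb".
Prefixes of the query that are stored words: "uaqz"
Count: 1

1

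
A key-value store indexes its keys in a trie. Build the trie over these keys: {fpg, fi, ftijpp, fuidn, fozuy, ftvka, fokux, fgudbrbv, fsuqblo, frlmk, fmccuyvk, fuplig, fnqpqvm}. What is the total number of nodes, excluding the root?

Trace insertions, counting only characters that open a new branch:
  "fpg" → 3 new (f, p, g)
  "fi" → prefix "f" already present; 1 new (i)
  "ftijpp" → prefix "f" already present; 5 new (t, i, j, p, p)
  "fuidn" → prefix "f" already present; 4 new (u, i, d, n)
  "fozuy" → prefix "f" already present; 4 new (o, z, u, y)
  "ftvka" → prefix "ft" already present; 3 new (v, k, a)
  "fokux" → prefix "fo" already present; 3 new (k, u, x)
  "fgudbrbv" → prefix "f" already present; 7 new (g, u, d, b, r, b, v)
  "fsuqblo" → prefix "f" already present; 6 new (s, u, q, b, l, o)
  "frlmk" → prefix "f" already present; 4 new (r, l, m, k)
  "fmccuyvk" → prefix "f" already present; 7 new (m, c, c, u, y, v, k)
  "fuplig" → prefix "fu" already present; 4 new (p, l, i, g)
  "fnqpqvm" → prefix "f" already present; 6 new (n, q, p, q, v, m)
Total nodes = 3 + 1 + 5 + 4 + 4 + 3 + 3 + 7 + 6 + 4 + 7 + 4 + 6 = 57

57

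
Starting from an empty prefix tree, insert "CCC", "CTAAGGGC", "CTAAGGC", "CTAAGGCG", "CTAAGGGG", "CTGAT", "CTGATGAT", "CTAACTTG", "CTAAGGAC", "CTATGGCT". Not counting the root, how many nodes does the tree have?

30

Trace insertions, counting only characters that open a new branch:
  "CCC" → 3 new (C, C, C)
  "CTAAGGGC" → prefix "C" already present; 7 new (T, A, A, G, G, G, C)
  "CTAAGGC" → prefix "CTAAGG" already present; 1 new (C)
  "CTAAGGCG" → prefix "CTAAGGC" already present; 1 new (G)
  "CTAAGGGG" → prefix "CTAAGGG" already present; 1 new (G)
  "CTGAT" → prefix "CT" already present; 3 new (G, A, T)
  "CTGATGAT" → prefix "CTGAT" already present; 3 new (G, A, T)
  "CTAACTTG" → prefix "CTAA" already present; 4 new (C, T, T, G)
  "CTAAGGAC" → prefix "CTAAGG" already present; 2 new (A, C)
  "CTATGGCT" → prefix "CTA" already present; 5 new (T, G, G, C, T)
Total nodes = 3 + 7 + 1 + 1 + 1 + 3 + 3 + 4 + 2 + 5 = 30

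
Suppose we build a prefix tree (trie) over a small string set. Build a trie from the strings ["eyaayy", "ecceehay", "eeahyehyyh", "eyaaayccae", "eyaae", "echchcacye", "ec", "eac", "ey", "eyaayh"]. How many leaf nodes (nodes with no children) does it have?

8

Leaves are exactly the stored words that no other stored word extends.
Those words: "eac", "ecceehay", "echchcacye", "eeahyehyyh", "eyaaayccae", "eyaae", "eyaayh", "eyaayy"
Leaf count: 8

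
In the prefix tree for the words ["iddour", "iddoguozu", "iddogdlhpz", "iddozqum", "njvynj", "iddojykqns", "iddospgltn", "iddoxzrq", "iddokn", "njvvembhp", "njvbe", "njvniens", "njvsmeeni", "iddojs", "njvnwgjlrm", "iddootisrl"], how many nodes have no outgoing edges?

16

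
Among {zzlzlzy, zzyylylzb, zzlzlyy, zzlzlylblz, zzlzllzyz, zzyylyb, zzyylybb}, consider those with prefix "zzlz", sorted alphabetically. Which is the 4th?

zzlzlzy

DFS of the "zzlz" subtree visits, in order: "zzlzllzyz", "zzlzlylblz", "zzlzlyy", "zzlzlzy"
The 4th is zzlzlzy.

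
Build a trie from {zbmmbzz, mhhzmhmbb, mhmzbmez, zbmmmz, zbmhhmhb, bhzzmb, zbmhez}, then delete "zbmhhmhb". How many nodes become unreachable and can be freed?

After clearing the end-marker at "zbmhhmhb", prune upward until reaching a node still needed by another word.
The suffix "hmhb" (4 nodes) is used only by "zbmhhmhb"; the node for "zbmh" still has the child "e", so pruning stops there.
Nodes removed: 4

4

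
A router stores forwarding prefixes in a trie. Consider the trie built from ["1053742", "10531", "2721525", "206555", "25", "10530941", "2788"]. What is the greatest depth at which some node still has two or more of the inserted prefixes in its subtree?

Equivalently: take the maximum, over all pairs, of their longest common prefix length.
"10530941" and "10531" agree on "1053" (4 characters) before diverging; nothing deeper is shared.
Longest shared-prefix length: 4

4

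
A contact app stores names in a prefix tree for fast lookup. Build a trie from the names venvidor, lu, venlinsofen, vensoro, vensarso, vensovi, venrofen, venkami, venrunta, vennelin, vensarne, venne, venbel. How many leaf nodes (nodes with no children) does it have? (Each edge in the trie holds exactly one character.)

12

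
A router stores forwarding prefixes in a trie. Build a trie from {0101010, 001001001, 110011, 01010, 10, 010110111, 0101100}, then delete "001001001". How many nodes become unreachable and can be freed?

A node on "001001001"'s path can go only if nothing else ends at it or branches off below it.
The suffix "01001001" (8 nodes) is used only by "001001001"; the node for "0" still has the child "1", so pruning stops there.
Nodes removed: 8

8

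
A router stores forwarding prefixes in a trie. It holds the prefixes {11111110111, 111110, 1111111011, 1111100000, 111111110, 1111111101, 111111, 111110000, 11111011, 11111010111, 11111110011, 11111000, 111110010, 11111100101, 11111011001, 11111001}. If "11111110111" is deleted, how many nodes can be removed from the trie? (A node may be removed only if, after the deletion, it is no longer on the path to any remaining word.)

After clearing the end-marker at "11111110111", prune upward until reaching a node still needed by another word.
The suffix "1" (1 node) is used only by "11111110111"; "1111111011" is itself a stored word, so pruning stops there.
Nodes removed: 1

1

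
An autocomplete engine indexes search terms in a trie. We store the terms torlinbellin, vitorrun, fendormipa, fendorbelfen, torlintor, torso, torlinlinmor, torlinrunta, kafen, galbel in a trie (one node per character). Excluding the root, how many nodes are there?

Trace insertions, counting only characters that open a new branch:
  "torlinbellin" → 12 new (t, o, r, l, i, n, b, e, l, l, i, n)
  "vitorrun" → 8 new (v, i, t, o, r, r, u, n)
  "fendormipa" → 10 new (f, e, n, d, o, r, m, i, p, a)
  "fendorbelfen" → prefix "fendor" already present; 6 new (b, e, l, f, e, n)
  "torlintor" → prefix "torlin" already present; 3 new (t, o, r)
  "torso" → prefix "tor" already present; 2 new (s, o)
  "torlinlinmor" → prefix "torlin" already present; 6 new (l, i, n, m, o, r)
  "torlinrunta" → prefix "torlin" already present; 5 new (r, u, n, t, a)
  "kafen" → 5 new (k, a, f, e, n)
  "galbel" → 6 new (g, a, l, b, e, l)
Total nodes = 12 + 8 + 10 + 6 + 3 + 2 + 6 + 5 + 5 + 6 = 63

63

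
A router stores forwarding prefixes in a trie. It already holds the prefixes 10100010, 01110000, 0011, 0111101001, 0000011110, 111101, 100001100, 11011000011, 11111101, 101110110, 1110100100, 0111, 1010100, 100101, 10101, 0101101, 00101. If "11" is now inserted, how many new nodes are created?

0

Every character of "11" already lies on an existing path (it is a prefix of some stored word).
No new nodes are needed: 0.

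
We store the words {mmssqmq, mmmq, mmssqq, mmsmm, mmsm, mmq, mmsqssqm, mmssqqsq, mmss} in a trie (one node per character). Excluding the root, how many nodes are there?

20

Insert word by word; a character creates a node only if that edge doesn't already exist:
  "mmssqmq" → 7 new (m, m, s, s, q, m, q)
  "mmmq" → prefix "mm" already present; 2 new (m, q)
  "mmssqq" → prefix "mmssq" already present; 1 new (q)
  "mmsmm" → prefix "mms" already present; 2 new (m, m)
  "mmsm" → prefix "mmsm" already present; 0 new (none)
  "mmq" → prefix "mm" already present; 1 new (q)
  "mmsqssqm" → prefix "mms" already present; 5 new (q, s, s, q, m)
  "mmssqqsq" → prefix "mmssqq" already present; 2 new (s, q)
  "mmss" → prefix "mmss" already present; 0 new (none)
Total nodes = 7 + 2 + 1 + 2 + 0 + 1 + 5 + 2 + 0 = 20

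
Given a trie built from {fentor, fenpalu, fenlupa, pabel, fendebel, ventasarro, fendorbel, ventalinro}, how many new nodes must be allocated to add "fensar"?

3

The longest prefix of "fensar" already in the trie is "fen" (length 3).
So 6 − 3 = 3 new nodes.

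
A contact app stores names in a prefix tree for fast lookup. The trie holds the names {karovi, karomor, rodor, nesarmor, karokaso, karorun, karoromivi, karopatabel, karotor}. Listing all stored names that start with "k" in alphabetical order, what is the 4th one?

karoromivi

DFS of the "k" subtree visits, in order: "karokaso", "karomor", "karopatabel", "karoromivi", "karorun", "karotor", "karovi"
Position 4: karoromivi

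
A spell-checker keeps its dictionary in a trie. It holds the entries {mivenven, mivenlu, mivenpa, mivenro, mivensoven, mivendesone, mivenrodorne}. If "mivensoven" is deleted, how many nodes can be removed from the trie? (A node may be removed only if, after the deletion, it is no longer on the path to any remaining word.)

5

After clearing the end-marker at "mivensoven", prune upward until reaching a node still needed by another word.
The suffix "soven" (5 nodes) is used only by "mivensoven"; the node for "miven" still has the child "v", so pruning stops there.
Nodes removed: 5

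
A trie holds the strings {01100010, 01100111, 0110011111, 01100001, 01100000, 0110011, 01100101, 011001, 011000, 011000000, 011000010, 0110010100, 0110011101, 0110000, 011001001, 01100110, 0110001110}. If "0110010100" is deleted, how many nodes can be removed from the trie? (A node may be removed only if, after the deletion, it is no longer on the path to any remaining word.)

2

A node on "0110010100"'s path can go only if nothing else ends at it or branches off below it.
The suffix "00" (2 nodes) is used only by "0110010100"; "01100101" is itself a stored word, so pruning stops there.
Nodes removed: 2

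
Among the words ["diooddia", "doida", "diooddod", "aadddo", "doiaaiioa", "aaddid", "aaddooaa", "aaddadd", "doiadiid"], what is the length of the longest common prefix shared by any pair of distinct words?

6

Equivalently: take the maximum, over all pairs, of their longest common prefix length.
"diooddia" and "diooddod" agree on "dioodd" (6 characters) before diverging; nothing deeper is shared.
Longest shared-prefix length: 6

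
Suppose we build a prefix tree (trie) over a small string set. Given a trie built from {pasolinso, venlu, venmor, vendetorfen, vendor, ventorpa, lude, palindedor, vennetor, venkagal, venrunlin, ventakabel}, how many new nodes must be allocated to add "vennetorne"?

2

The longest prefix of "vennetorne" already in the trie is "vennetor" (length 8).
New nodes needed: |"vennetorne"| − 8 = 10 − 8 = 2.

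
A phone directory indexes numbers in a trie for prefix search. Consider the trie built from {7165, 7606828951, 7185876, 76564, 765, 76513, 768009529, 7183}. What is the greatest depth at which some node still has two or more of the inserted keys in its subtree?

Look for the deepest trie node that still has at least two words in its subtree.
e.g. "7183" and "7185876" share the prefix "718" of length 3; no pair shares a longer one.
Longest shared-prefix length: 3

3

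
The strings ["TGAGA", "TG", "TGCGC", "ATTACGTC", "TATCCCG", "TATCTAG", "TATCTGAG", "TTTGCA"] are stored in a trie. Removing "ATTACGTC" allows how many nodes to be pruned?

After clearing the end-marker at "ATTACGTC", prune upward until reaching a node still needed by another word.
No other word shares any prefix with "ATTACGTC", so all 8 of its nodes go.
Nodes removed: 8

8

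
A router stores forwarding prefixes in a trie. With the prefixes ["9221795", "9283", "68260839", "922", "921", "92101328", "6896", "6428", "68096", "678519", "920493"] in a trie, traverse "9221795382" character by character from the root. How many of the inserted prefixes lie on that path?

Traverse "9221795382" character by character; count nodes along the way that are marked as word ends.
Prefixes of the query that are stored words: "922", "9221795"
Count: 2

2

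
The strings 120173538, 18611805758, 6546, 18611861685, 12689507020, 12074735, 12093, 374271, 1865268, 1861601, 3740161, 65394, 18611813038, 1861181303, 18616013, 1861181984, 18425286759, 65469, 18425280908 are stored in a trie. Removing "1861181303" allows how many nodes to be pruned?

After clearing the end-marker at "1861181303", prune upward until reaching a node still needed by another word.
Every node on "1861181303" is still needed (e.g. by "18611813038"), so nothing is freed.
Nodes removed: 0

0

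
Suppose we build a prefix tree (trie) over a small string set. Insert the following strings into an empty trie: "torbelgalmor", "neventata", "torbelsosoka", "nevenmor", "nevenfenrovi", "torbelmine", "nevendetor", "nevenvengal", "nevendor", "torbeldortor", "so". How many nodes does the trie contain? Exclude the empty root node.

62

For each word, the new-node count is its length minus the longest prefix already in the trie:
  "torbelgalmor" → 12 new (t, o, r, b, e, l, g, a, l, m, o, r)
  "neventata" → 9 new (n, e, v, e, n, t, a, t, a)
  "torbelsosoka" → prefix "torbel" already present; 6 new (s, o, s, o, k, a)
  "nevenmor" → prefix "neven" already present; 3 new (m, o, r)
  "nevenfenrovi" → prefix "neven" already present; 7 new (f, e, n, r, o, v, i)
  "torbelmine" → prefix "torbel" already present; 4 new (m, i, n, e)
  "nevendetor" → prefix "neven" already present; 5 new (d, e, t, o, r)
  "nevenvengal" → prefix "neven" already present; 6 new (v, e, n, g, a, l)
  "nevendor" → prefix "nevend" already present; 2 new (o, r)
  "torbeldortor" → prefix "torbel" already present; 6 new (d, o, r, t, o, r)
  "so" → 2 new (s, o)
Total nodes = 12 + 9 + 6 + 3 + 7 + 4 + 5 + 6 + 2 + 6 + 2 = 62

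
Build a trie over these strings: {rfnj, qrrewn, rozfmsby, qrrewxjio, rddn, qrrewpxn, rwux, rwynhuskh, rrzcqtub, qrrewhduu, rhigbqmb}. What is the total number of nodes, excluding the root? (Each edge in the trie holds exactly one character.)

Trace insertions, counting only characters that open a new branch:
  "rfnj" → 4 new (r, f, n, j)
  "qrrewn" → 6 new (q, r, r, e, w, n)
  "rozfmsby" → prefix "r" already present; 7 new (o, z, f, m, s, b, y)
  "qrrewxjio" → prefix "qrrew" already present; 4 new (x, j, i, o)
  "rddn" → prefix "r" already present; 3 new (d, d, n)
  "qrrewpxn" → prefix "qrrew" already present; 3 new (p, x, n)
  "rwux" → prefix "r" already present; 3 new (w, u, x)
  "rwynhuskh" → prefix "rw" already present; 7 new (y, n, h, u, s, k, h)
  "rrzcqtub" → prefix "r" already present; 7 new (r, z, c, q, t, u, b)
  "qrrewhduu" → prefix "qrrew" already present; 4 new (h, d, u, u)
  "rhigbqmb" → prefix "r" already present; 7 new (h, i, g, b, q, m, b)
Total nodes = 4 + 6 + 7 + 4 + 3 + 3 + 3 + 7 + 7 + 4 + 7 = 55

55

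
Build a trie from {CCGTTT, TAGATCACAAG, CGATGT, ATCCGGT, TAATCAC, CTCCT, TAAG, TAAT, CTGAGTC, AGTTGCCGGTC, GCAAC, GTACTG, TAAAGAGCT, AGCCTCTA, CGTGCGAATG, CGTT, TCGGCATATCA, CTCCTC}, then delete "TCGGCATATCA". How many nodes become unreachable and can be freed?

After clearing the end-marker at "TCGGCATATCA", prune upward until reaching a node still needed by another word.
The suffix "CGGCATATCA" (10 nodes) is used only by "TCGGCATATCA"; the node for "T" still has the child "A", so pruning stops there.
Nodes removed: 10

10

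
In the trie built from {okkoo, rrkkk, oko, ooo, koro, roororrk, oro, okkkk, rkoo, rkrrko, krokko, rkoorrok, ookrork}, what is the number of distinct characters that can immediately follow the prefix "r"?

Follow the path "r" to its node, then look at its outgoing edges.
Distinct next characters after "r": k, o, r.
That node has 3 child edges.

3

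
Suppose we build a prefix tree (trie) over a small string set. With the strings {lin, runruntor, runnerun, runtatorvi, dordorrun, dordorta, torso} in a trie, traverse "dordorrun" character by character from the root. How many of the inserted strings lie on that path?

Traverse "dordorrun" character by character; count nodes along the way that are marked as word ends.
Prefixes of the query that are stored words: "dordorrun"
Count: 1

1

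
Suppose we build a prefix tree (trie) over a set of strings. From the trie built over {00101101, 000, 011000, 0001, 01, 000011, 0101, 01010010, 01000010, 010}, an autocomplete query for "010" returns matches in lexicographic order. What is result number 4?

Filter for "010…" and sort: "010", "01000010", "0101", "01010010"
The 4th is 01010010.

01010010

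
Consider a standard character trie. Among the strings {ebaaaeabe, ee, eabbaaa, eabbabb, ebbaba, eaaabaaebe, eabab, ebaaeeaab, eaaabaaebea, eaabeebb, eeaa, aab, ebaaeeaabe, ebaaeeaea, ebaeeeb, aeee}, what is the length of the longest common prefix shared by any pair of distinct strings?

10

The deepest shared node is where two words last agree before diverging.
"eaaabaaebe" and "eaaabaaebea" agree on "eaaabaaebe" (10 characters) before diverging; nothing deeper is shared.
Longest shared-prefix length: 10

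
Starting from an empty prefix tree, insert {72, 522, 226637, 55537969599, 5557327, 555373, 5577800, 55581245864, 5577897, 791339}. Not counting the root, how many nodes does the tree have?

Trace insertions, counting only characters that open a new branch:
  "72" → 2 new (7, 2)
  "522" → 3 new (5, 2, 2)
  "226637" → 6 new (2, 2, 6, 6, 3, 7)
  "55537969599" → prefix "5" already present; 10 new (5, 5, 3, 7, 9, 6, 9, 5, 9, 9)
  "5557327" → prefix "555" already present; 4 new (7, 3, 2, 7)
  "555373" → prefix "55537" already present; 1 new (3)
  "5577800" → prefix "55" already present; 5 new (7, 7, 8, 0, 0)
  "55581245864" → prefix "555" already present; 8 new (8, 1, 2, 4, 5, 8, 6, 4)
  "5577897" → prefix "55778" already present; 2 new (9, 7)
  "791339" → prefix "7" already present; 5 new (9, 1, 3, 3, 9)
Total nodes = 2 + 3 + 6 + 10 + 4 + 1 + 5 + 8 + 2 + 5 = 46

46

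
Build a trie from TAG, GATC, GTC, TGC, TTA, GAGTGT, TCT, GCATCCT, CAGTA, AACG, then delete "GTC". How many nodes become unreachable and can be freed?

A node on "GTC"'s path can go only if nothing else ends at it or branches off below it.
The suffix "TC" (2 nodes) is used only by "GTC"; the node for "G" still has the child "A", so pruning stops there.
Nodes removed: 2

2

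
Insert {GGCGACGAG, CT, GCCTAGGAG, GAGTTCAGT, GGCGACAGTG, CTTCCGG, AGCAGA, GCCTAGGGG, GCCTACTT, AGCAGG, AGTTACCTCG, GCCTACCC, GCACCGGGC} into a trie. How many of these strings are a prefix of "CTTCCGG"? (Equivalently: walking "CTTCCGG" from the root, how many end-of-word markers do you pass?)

2

Walk "CTTCCGG" from the root; an end-of-word marker is hit whenever a stored word is a prefix of "CTTCCGG".
Prefixes of the query that are stored words: "CT", "CTTCCGG"
Count: 2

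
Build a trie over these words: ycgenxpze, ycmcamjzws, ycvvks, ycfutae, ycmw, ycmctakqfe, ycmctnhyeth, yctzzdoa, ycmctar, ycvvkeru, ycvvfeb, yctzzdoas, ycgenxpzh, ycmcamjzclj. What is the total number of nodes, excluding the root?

57

Trace insertions, counting only characters that open a new branch:
  "ycgenxpze" → 9 new (y, c, g, e, n, x, p, z, e)
  "ycmcamjzws" → prefix "yc" already present; 8 new (m, c, a, m, j, z, w, s)
  "ycvvks" → prefix "yc" already present; 4 new (v, v, k, s)
  "ycfutae" → prefix "yc" already present; 5 new (f, u, t, a, e)
  "ycmw" → prefix "ycm" already present; 1 new (w)
  "ycmctakqfe" → prefix "ycmc" already present; 6 new (t, a, k, q, f, e)
  "ycmctnhyeth" → prefix "ycmct" already present; 6 new (n, h, y, e, t, h)
  "yctzzdoa" → prefix "yc" already present; 6 new (t, z, z, d, o, a)
  "ycmctar" → prefix "ycmcta" already present; 1 new (r)
  "ycvvkeru" → prefix "ycvvk" already present; 3 new (e, r, u)
  "ycvvfeb" → prefix "ycvv" already present; 3 new (f, e, b)
  "yctzzdoas" → prefix "yctzzdoa" already present; 1 new (s)
  "ycgenxpzh" → prefix "ycgenxpz" already present; 1 new (h)
  "ycmcamjzclj" → prefix "ycmcamjz" already present; 3 new (c, l, j)
Total nodes = 9 + 8 + 4 + 5 + 1 + 6 + 6 + 6 + 1 + 3 + 3 + 1 + 1 + 3 = 57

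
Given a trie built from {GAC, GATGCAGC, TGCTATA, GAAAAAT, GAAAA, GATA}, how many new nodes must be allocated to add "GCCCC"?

4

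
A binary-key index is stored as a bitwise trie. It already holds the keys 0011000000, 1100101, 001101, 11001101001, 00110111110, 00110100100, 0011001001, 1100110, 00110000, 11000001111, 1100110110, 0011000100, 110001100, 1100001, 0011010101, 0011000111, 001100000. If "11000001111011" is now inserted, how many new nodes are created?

"11000001111" is already a path in the trie; the remaining "011" must be added.
So 14 − 11 = 3 new nodes.

3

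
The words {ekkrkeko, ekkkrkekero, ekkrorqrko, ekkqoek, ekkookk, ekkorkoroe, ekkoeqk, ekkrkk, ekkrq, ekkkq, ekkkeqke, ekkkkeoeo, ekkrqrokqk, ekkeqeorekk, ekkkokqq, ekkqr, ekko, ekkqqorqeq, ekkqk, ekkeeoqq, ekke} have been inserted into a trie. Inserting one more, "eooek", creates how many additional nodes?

The longest prefix of "eooek" already in the trie is "e" (length 1).
So 5 − 1 = 4 new nodes.

4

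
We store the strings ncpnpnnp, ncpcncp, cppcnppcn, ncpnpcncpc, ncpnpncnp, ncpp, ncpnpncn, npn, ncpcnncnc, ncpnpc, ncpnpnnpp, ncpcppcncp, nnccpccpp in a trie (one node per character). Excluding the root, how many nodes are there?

51

Insert word by word; a character creates a node only if that edge doesn't already exist:
  "ncpnpnnp" → 8 new (n, c, p, n, p, n, n, p)
  "ncpcncp" → prefix "ncp" already present; 4 new (c, n, c, p)
  "cppcnppcn" → 9 new (c, p, p, c, n, p, p, c, n)
  "ncpnpcncpc" → prefix "ncpnp" already present; 5 new (c, n, c, p, c)
  "ncpnpncnp" → prefix "ncpnpn" already present; 3 new (c, n, p)
  "ncpp" → prefix "ncp" already present; 1 new (p)
  "ncpnpncn" → prefix "ncpnpncn" already present; 0 new (none)
  "npn" → prefix "n" already present; 2 new (p, n)
  "ncpcnncnc" → prefix "ncpcn" already present; 4 new (n, c, n, c)
  "ncpnpc" → prefix "ncpnpc" already present; 0 new (none)
  "ncpnpnnpp" → prefix "ncpnpnnp" already present; 1 new (p)
  "ncpcppcncp" → prefix "ncpc" already present; 6 new (p, p, c, n, c, p)
  "nnccpccpp" → prefix "n" already present; 8 new (n, c, c, p, c, c, p, p)
Total nodes = 8 + 4 + 9 + 5 + 3 + 1 + 0 + 2 + 4 + 0 + 1 + 6 + 8 = 51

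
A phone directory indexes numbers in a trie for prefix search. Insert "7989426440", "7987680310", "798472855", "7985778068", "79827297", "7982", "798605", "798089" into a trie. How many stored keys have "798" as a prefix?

8

Filter for entries beginning with "798":
Matches: "798089", "7982", "79827297", "798472855", "7985778068", "798605", "7987680310", "7989426440"
Count: 8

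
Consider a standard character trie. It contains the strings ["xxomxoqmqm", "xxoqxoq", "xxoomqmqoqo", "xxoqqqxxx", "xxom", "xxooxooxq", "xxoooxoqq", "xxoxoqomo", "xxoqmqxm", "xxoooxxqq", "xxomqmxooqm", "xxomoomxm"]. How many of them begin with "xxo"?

12

Filter for entries beginning with "xxo":
Matches: "xxom", "xxomoomxm", "xxomqmxooqm", "xxomxoqmqm", "xxoomqmqoqo", "xxoooxoqq", "xxoooxxqq", "xxooxooxq", "xxoqmqxm", "xxoqqqxxx", "xxoqxoq", "xxoxoqomo"
Count: 12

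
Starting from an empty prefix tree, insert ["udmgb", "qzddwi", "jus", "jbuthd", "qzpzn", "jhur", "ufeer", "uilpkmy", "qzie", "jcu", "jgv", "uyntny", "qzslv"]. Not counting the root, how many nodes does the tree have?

49

Count nodes per top-level branch (shared prefixes stored once):
  'j'-branch (jbuthd, jcu, jgv, jhur, jus): 15 nodes
  'q'-branch (qzddwi, qzie, qzpzn, qzslv): 14 nodes
  'u'-branch (udmgb, ufeer, uilpkmy, uyntny): 20 nodes
Sum: 49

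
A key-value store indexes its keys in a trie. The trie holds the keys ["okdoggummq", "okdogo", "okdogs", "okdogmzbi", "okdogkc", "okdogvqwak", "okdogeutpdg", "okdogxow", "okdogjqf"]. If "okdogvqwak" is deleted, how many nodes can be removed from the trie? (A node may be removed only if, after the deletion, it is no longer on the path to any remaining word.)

Walk "okdogvqwak" from the leaf back toward the root, removing each node that no remaining word uses.
The suffix "vqwak" (5 nodes) is used only by "okdogvqwak"; the node for "okdog" still has the child "g", so pruning stops there.
Nodes removed: 5

5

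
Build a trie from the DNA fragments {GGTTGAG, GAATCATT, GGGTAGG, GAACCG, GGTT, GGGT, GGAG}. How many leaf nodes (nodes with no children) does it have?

5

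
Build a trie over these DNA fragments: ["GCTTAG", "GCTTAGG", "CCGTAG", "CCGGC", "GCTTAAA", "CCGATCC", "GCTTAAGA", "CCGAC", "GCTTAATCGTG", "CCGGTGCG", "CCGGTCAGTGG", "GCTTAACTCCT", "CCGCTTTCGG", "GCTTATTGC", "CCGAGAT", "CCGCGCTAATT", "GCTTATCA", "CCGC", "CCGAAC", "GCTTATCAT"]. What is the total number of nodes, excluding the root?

70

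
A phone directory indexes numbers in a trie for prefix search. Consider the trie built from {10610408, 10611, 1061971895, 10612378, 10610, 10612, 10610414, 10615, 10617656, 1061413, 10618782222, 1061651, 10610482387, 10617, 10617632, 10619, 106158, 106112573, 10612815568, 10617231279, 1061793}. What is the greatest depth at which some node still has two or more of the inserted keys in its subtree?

6

Equivalently: take the maximum, over all pairs, of their longest common prefix length.
"10610408" and "10610414" agree on "106104" (6 characters) before diverging; nothing deeper is shared.
Longest shared-prefix length: 6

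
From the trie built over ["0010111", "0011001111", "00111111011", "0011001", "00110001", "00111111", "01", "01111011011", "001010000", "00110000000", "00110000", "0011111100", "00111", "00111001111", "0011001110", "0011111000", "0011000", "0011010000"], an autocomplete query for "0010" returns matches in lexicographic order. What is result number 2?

Words with prefix "0010", in lexicographic order: "001010000", "0010111"
The 2nd is 0010111.

0010111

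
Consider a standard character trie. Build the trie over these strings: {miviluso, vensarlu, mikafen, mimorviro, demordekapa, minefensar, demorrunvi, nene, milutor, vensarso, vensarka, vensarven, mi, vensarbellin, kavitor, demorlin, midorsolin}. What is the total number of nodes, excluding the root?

Trace insertions, counting only characters that open a new branch:
  "miviluso" → 8 new (m, i, v, i, l, u, s, o)
  "vensarlu" → 8 new (v, e, n, s, a, r, l, u)
  "mikafen" → prefix "mi" already present; 5 new (k, a, f, e, n)
  "mimorviro" → prefix "mi" already present; 7 new (m, o, r, v, i, r, o)
  "demordekapa" → 11 new (d, e, m, o, r, d, e, k, a, p, a)
  "minefensar" → prefix "mi" already present; 8 new (n, e, f, e, n, s, a, r)
  "demorrunvi" → prefix "demor" already present; 5 new (r, u, n, v, i)
  "nene" → 4 new (n, e, n, e)
  "milutor" → prefix "mi" already present; 5 new (l, u, t, o, r)
  "vensarso" → prefix "vensar" already present; 2 new (s, o)
  "vensarka" → prefix "vensar" already present; 2 new (k, a)
  "vensarven" → prefix "vensar" already present; 3 new (v, e, n)
  "mi" → prefix "mi" already present; 0 new (none)
  "vensarbellin" → prefix "vensar" already present; 6 new (b, e, l, l, i, n)
  "kavitor" → 7 new (k, a, v, i, t, o, r)
  "demorlin" → prefix "demor" already present; 3 new (l, i, n)
  "midorsolin" → prefix "mi" already present; 8 new (d, o, r, s, o, l, i, n)
Total nodes = 8 + 8 + 5 + 7 + 11 + 8 + 5 + 4 + 5 + 2 + 2 + 3 + 0 + 6 + 7 + 3 + 8 = 92

92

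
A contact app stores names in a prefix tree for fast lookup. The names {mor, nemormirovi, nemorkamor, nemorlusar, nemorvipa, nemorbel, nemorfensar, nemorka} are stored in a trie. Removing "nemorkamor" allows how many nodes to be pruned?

After clearing the end-marker at "nemorkamor", prune upward until reaching a node still needed by another word.
The suffix "mor" (3 nodes) is used only by "nemorkamor"; "nemorka" is itself a stored word, so pruning stops there.
Nodes removed: 3

3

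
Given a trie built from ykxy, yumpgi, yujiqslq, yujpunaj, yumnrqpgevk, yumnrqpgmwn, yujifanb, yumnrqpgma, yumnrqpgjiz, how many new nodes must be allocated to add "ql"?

2

Nothing in the trie begins with "q"; the whole of "ql" is new.
2 − 0 = 2 new nodes.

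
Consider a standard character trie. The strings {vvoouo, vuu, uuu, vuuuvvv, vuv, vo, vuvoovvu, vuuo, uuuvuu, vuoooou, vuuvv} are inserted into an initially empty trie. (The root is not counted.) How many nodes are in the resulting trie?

33

Count nodes per top-level branch (shared prefixes stored once):
  'u'-branch (uuu, uuuvuu): 6 nodes
  'v'-branch (vo, vuoooou, vuu, vuuo, vuuuvvv, vuuvv, vuv, vuvoovvu, vvoouo): 27 nodes
Sum: 33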